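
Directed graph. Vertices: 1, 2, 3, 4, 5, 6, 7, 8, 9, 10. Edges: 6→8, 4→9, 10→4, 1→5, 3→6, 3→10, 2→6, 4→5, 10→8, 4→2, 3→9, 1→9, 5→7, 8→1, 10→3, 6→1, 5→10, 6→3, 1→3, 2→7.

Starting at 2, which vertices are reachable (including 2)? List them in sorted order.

Start at 2.
Its neighbours: 6, 7.
Then their neighbours: 1, 3, 8.
Then next layer: 5, 9, 10.
Then next layer: 4.
Every vertex is now reached.

1, 2, 3, 4, 5, 6, 7, 8, 9, 10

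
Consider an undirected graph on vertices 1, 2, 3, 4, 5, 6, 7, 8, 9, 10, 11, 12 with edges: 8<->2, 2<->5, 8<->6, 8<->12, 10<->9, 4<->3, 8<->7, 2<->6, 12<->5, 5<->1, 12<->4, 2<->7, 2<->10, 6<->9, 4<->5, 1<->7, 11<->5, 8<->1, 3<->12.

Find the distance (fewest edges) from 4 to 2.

2

Distance 0: 4.
Distance 1: 3, 5, 12.
Distance 2: 1, 2, 8, 11 — contains 2.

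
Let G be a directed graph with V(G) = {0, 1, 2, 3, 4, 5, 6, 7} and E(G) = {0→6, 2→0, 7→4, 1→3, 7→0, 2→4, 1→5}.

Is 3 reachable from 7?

Explore from 7.
Distance 1: reach 0, 4.
Distance 2: reach 6.
The search from 7 is exhausted; no directed path reaches 3.

No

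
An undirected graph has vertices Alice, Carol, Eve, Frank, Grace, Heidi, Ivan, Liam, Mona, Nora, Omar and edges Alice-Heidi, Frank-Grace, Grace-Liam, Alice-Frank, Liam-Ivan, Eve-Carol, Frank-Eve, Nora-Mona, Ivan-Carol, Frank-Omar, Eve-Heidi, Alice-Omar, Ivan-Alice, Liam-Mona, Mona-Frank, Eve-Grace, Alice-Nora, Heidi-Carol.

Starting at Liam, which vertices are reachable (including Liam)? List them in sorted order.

Alice, Carol, Eve, Frank, Grace, Heidi, Ivan, Liam, Mona, Nora, Omar

Start at Liam.
Its neighbours: Grace, Ivan, Mona.
Then their neighbours: Alice, Carol, Eve, Frank, Nora.
Then next layer: Heidi, Omar.
Every vertex is now reached.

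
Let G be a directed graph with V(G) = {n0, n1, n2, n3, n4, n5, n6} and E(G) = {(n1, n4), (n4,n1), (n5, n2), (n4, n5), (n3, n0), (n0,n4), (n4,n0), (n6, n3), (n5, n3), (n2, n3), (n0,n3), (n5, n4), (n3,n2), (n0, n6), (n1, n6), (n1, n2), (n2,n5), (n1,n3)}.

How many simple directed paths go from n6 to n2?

3

n6→n3→n0→n4→n1→n2
n6→n3→n0→n4→n5→n2
n6→n3→n2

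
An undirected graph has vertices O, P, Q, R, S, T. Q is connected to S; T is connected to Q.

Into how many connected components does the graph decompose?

4

From O: component {O}.
From P: component {P}.
From Q: component {Q, S, T}.
From R: component {R}.
That's 4 components.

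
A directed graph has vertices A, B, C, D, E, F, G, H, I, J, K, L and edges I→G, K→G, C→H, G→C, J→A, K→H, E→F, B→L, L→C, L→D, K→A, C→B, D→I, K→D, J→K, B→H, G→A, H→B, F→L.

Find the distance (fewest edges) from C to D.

3

Distance 0: C.
Distance 1: B, H.
Distance 2: L.
Distance 3: D — contains D.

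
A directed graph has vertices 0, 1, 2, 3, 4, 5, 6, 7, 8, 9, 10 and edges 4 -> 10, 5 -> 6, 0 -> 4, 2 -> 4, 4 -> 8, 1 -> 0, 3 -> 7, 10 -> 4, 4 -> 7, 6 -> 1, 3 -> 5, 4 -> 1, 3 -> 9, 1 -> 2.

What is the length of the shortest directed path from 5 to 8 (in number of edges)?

Distance 0: 5.
Distance 1: 6.
Distance 2: 1.
Distance 3: 0, 2.
Distance 4: 4.
Distance 5: 7, 8, 10 — contains 8.

5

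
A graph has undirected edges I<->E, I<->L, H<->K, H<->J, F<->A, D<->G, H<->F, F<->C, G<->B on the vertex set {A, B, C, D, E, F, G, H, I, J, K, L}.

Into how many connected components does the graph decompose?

3

From A: component {A, C, F, H, J, K}.
From B: component {B, D, G}.
From E: component {E, I, L}.
That's 3 components.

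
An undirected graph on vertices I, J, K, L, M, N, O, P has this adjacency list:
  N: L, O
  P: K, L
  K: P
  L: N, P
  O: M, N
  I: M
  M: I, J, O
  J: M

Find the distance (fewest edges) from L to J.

Distance 0: L.
Distance 1: N, P.
Distance 2: K, O.
Distance 3: M.
Distance 4: I, J — contains J.

4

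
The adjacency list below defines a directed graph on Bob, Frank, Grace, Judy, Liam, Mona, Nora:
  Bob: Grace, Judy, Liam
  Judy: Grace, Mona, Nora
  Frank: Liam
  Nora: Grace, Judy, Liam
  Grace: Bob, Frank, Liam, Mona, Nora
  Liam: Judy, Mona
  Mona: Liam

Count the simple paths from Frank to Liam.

Frank→Liam

1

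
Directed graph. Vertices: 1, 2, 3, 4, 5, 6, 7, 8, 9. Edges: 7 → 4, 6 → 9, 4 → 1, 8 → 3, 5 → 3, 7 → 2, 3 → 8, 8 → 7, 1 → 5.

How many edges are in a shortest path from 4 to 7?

Distance 0: 4.
Distance 1: 1.
Distance 2: 5.
Distance 3: 3.
Distance 4: 8.
Distance 5: 7 — contains 7.

5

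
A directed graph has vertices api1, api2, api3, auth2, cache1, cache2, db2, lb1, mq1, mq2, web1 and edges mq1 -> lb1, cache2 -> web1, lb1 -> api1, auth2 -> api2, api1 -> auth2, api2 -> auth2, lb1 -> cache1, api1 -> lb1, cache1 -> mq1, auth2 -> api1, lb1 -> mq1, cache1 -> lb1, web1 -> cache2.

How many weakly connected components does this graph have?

From api1: component {api1, api2, auth2, cache1, lb1, mq1}.
From api3: component {api3}.
From cache2: component {cache2, web1}.
From db2: component {db2}.
From mq2: component {mq2}.
That's 5 components.

5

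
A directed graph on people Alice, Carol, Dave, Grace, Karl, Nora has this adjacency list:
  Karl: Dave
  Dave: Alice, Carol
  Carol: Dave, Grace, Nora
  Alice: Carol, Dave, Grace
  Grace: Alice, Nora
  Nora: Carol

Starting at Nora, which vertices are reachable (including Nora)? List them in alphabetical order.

Start at Nora.
Its neighbours: Carol.
Then their neighbours: Dave, Grace.
Then next layer: Alice.
Nothing further is reachable.

Alice, Carol, Dave, Grace, Nora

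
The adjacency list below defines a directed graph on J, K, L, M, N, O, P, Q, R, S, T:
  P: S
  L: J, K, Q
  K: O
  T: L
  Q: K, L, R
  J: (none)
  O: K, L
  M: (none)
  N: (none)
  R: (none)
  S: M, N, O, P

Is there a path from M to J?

M has no outgoing edges, so nothing is reachable from it.

No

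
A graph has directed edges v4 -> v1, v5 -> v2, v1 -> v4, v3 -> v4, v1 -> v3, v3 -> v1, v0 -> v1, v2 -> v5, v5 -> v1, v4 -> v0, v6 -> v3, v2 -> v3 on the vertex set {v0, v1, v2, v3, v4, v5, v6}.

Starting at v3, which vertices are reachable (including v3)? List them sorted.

v0, v1, v3, v4

Start at v3.
Its neighbours: v1, v4.
Then their neighbours: v0.
Nothing further is reachable.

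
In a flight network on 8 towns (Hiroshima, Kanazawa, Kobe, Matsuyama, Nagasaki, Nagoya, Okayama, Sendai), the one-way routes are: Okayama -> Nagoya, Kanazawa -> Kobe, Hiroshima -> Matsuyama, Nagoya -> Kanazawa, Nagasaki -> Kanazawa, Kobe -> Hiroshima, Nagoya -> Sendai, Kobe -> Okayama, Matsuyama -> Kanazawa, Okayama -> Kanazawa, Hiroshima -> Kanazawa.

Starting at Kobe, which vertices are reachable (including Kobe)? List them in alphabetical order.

Hiroshima, Kanazawa, Kobe, Matsuyama, Nagoya, Okayama, Sendai

Start at Kobe.
Its neighbours: Hiroshima, Okayama.
Then their neighbours: Kanazawa, Matsuyama, Nagoya.
Then next layer: Sendai.
Nothing further is reachable.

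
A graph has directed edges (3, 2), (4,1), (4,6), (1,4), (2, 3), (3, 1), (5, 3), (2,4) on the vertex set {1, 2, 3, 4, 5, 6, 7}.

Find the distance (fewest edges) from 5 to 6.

Distance 0: 5.
Distance 1: 3.
Distance 2: 1, 2.
Distance 3: 4.
Distance 4: 6 — contains 6.

4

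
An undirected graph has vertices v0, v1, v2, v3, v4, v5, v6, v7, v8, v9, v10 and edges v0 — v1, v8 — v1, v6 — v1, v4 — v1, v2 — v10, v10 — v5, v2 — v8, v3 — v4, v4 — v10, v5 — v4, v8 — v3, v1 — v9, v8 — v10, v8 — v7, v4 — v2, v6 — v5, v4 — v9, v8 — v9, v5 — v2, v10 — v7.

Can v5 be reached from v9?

Yes

Explore from v9.
Distance 1: reach v1, v4, v8.
Distance 2: reach v0, v2, v3, v5, v6, v7, v10.
Found v5.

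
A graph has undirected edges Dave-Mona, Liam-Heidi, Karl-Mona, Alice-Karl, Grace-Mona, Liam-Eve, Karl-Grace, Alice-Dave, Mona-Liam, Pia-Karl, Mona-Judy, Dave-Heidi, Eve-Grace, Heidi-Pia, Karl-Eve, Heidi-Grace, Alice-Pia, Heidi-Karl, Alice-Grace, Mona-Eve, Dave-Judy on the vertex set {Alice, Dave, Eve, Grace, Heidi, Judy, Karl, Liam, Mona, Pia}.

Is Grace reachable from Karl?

Yes

Explore from Karl.
Distance 1: reach Alice, Eve, Grace, Heidi, Mona, Pia.
Found Grace.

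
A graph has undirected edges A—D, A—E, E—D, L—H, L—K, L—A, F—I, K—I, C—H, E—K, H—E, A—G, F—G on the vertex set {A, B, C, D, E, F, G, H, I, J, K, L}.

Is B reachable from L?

No

Explore from L.
Distance 1: reach A, H, K.
Distance 2: reach C, D, E, G, I.
Distance 3: reach F.
The search is exhausted without reaching B; it lies in a different component.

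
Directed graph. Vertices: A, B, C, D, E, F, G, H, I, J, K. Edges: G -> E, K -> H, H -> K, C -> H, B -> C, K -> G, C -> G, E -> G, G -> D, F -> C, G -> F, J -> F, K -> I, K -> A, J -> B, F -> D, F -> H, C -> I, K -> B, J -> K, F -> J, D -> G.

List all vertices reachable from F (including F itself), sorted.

A, B, C, D, E, F, G, H, I, J, K

Start at F.
Its neighbours: C, D, H, J.
Then their neighbours: B, G, I, K.
Then next layer: A, E.
Every vertex is now reached.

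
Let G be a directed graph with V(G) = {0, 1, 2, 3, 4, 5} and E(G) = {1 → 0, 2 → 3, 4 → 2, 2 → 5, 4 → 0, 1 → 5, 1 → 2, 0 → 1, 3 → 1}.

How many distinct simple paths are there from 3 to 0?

3→1→0

1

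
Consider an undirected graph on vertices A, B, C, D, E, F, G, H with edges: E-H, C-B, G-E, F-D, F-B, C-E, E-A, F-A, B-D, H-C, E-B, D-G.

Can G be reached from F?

Yes

Explore from F.
Distance 1: reach A, B, D.
Distance 2: reach C, E, G.
Found G.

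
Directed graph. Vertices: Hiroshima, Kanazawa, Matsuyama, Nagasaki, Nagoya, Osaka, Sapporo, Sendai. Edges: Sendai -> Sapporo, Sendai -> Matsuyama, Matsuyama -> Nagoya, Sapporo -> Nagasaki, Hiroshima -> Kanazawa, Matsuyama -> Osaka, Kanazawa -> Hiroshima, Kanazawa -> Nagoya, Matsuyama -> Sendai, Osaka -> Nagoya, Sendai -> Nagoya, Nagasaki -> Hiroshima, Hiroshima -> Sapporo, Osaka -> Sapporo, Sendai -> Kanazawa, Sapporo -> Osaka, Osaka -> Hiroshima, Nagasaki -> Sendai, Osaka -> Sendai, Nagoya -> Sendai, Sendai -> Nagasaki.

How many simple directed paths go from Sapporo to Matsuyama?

Sapporo→Nagasaki→Hiroshima→Kanazawa→Nagoya→Sendai→Matsuyama
Sapporo→Nagasaki→Sendai→Matsuyama
Sapporo→Osaka→Hiroshima→Kanazawa→Nagoya→Sendai→Matsuyama
Sapporo→Osaka→Nagoya→Sendai→Matsuyama
Sapporo→Osaka→Sendai→Matsuyama

5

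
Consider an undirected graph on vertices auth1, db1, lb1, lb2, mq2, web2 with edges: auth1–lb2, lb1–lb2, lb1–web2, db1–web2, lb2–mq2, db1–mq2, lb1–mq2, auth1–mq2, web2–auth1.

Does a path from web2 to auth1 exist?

Yes

Explore from web2.
Distance 1: reach auth1, db1, lb1.
Found auth1.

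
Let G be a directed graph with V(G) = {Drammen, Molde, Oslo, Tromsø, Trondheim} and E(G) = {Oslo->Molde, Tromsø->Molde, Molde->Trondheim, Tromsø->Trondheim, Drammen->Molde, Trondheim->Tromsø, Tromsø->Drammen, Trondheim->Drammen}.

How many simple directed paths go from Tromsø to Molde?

Tromsø→Drammen→Molde
Tromsø→Molde
Tromsø→Trondheim→Drammen→Molde

3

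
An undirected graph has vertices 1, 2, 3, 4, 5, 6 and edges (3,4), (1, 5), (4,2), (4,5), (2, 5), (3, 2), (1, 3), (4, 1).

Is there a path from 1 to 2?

Explore from 1.
Distance 1: reach 3, 4, 5.
Distance 2: reach 2.
Found 2.

Yes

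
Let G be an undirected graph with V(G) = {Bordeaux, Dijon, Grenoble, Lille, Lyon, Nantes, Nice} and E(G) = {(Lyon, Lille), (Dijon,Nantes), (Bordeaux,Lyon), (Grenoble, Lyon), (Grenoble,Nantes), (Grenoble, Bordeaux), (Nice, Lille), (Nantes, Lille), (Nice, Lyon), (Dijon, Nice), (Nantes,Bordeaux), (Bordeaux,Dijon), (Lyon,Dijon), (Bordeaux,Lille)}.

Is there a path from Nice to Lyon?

Yes

Explore from Nice.
Distance 1: reach Dijon, Lille, Lyon.
Found Lyon.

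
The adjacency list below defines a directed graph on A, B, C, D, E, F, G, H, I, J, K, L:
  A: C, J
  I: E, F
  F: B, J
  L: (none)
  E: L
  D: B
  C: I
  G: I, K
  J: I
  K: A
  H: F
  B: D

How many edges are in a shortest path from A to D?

5

Distance 0: A.
Distance 1: C, J.
Distance 2: I.
Distance 3: E, F.
Distance 4: B, L.
Distance 5: D — contains D.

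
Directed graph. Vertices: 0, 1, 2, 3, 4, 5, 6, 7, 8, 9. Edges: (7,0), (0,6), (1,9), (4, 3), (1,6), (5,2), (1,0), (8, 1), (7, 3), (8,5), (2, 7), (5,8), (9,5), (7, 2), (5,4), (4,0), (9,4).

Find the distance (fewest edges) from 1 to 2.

Distance 0: 1.
Distance 1: 0, 6, 9.
Distance 2: 4, 5.
Distance 3: 2, 3, 8 — contains 2.

3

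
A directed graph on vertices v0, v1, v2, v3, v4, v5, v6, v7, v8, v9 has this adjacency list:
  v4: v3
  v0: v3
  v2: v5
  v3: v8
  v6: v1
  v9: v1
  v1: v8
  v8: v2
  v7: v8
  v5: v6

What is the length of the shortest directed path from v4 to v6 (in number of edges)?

5

Distance 0: v4.
Distance 1: v3.
Distance 2: v8.
Distance 3: v2.
Distance 4: v5.
Distance 5: v6 — contains v6.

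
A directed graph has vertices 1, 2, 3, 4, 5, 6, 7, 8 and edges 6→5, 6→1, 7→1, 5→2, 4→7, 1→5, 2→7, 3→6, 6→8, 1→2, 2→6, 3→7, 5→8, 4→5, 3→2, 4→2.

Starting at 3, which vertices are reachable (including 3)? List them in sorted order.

1, 2, 3, 5, 6, 7, 8

Start at 3.
Its neighbours: 2, 6, 7.
Then their neighbours: 1, 5, 8.
Nothing further is reachable.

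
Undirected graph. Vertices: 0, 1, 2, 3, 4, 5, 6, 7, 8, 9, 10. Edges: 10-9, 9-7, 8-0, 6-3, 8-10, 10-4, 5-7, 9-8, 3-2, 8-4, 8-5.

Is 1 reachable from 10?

Explore from 10.
Distance 1: reach 4, 8, 9.
Distance 2: reach 0, 5, 7.
The search is exhausted without reaching 1; it lies in a different component.

No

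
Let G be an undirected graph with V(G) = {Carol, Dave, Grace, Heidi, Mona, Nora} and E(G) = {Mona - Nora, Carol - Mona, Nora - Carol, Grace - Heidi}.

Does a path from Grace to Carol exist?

No

Explore from Grace.
Distance 1: reach Heidi.
The search is exhausted without reaching Carol; it lies in a different component.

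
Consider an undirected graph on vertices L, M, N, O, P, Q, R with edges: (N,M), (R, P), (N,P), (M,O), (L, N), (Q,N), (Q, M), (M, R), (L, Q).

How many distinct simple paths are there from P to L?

P–N–L
P–N–M–Q–L
P–N–Q–L
P–R–M–N–L
P–R–M–N–Q–L
P–R–M–Q–L
P–R–M–Q–N–L

7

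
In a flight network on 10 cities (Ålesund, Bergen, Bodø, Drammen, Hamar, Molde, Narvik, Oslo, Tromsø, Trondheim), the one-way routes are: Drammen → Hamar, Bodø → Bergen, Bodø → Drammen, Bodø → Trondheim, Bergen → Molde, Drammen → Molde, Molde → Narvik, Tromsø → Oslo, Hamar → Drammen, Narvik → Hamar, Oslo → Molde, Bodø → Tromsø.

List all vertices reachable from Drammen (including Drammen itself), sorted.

Start at Drammen.
Its neighbours: Hamar, Molde.
Then their neighbours: Narvik.
Nothing further is reachable.

Drammen, Hamar, Molde, Narvik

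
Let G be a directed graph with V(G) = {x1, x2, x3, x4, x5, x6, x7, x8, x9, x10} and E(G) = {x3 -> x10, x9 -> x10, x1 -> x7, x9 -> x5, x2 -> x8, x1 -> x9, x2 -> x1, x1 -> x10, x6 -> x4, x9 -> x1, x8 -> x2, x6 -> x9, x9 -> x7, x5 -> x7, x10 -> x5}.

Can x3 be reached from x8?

Explore from x8.
Distance 1: reach x2.
Distance 2: reach x1.
Distance 3: reach x7, x9, x10.
Distance 4: reach x5.
The search from x8 is exhausted; no directed path reaches x3.

No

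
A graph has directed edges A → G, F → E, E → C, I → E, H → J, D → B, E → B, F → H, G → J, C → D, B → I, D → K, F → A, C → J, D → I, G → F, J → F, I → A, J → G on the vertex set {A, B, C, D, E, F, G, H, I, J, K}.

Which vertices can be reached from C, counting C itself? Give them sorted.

A, B, C, D, E, F, G, H, I, J, K

Start at C.
Its neighbours: D, J.
Then their neighbours: B, F, G, I, K.
Then next layer: A, E, H.
Every vertex is now reached.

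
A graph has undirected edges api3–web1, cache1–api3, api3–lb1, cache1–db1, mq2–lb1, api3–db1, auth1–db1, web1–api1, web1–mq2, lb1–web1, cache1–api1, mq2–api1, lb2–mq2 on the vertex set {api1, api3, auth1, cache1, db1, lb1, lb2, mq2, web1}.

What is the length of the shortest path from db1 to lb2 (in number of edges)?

Distance 0: db1.
Distance 1: api3, auth1, cache1.
Distance 2: api1, lb1, web1.
Distance 3: mq2.
Distance 4: lb2 — contains lb2.

4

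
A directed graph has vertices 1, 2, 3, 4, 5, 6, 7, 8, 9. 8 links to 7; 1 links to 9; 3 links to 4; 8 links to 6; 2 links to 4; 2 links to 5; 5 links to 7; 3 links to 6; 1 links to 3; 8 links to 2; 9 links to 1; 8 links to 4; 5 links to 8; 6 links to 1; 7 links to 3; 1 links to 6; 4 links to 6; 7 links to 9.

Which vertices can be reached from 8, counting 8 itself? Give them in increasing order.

Start at 8.
Its neighbours: 2, 4, 6, 7.
Then their neighbours: 1, 3, 5, 9.
Every vertex is now reached.

1, 2, 3, 4, 5, 6, 7, 8, 9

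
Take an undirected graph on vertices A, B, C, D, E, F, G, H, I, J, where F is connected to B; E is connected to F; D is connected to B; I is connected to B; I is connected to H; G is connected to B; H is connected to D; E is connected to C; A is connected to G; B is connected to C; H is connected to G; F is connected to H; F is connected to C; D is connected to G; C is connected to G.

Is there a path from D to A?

Explore from D.
Distance 1: reach B, G, H.
Distance 2: reach A, C, F, I.
Found A.

Yes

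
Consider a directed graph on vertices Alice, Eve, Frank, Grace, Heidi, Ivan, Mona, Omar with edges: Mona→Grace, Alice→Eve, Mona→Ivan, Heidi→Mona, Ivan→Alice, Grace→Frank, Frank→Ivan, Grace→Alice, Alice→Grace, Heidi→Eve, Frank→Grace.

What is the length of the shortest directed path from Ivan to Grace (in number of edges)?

Distance 0: Ivan.
Distance 1: Alice.
Distance 2: Eve, Grace — contains Grace.

2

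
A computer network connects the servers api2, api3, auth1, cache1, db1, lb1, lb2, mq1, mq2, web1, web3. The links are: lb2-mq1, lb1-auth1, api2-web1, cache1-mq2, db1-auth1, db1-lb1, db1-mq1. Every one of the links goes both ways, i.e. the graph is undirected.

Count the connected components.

5

From api2: component {api2, web1}.
From api3: component {api3}.
From auth1: component {auth1, db1, lb1, lb2, mq1}.
From cache1: component {cache1, mq2}.
From web3: component {web3}.
That's 5 components.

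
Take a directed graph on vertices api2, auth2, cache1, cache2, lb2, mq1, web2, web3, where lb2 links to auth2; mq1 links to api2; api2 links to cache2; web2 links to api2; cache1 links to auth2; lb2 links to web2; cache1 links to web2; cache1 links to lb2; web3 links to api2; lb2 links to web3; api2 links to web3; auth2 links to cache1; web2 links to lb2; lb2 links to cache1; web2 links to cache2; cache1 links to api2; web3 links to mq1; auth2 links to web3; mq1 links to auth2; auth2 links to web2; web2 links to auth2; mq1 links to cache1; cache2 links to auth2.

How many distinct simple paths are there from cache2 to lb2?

cache2→auth2→cache1→lb2
cache2→auth2→cache1→web2→lb2
cache2→auth2→web2→api2→web3→mq1→cache1→lb2
cache2→auth2→web2→lb2
cache2→auth2→web3→mq1→cache1→lb2
cache2→auth2→web3→mq1→cache1→web2→lb2

6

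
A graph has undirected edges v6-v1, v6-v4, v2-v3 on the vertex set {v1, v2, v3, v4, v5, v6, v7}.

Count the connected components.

4

From v1: component {v1, v4, v6}.
From v2: component {v2, v3}.
From v5: component {v5}.
From v7: component {v7}.
That's 4 components.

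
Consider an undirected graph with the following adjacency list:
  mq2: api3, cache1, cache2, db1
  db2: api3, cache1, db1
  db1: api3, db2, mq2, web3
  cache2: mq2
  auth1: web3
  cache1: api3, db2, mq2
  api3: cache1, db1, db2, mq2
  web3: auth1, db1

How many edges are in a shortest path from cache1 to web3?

Distance 0: cache1.
Distance 1: api3, db2, mq2.
Distance 2: cache2, db1.
Distance 3: web3 — contains web3.

3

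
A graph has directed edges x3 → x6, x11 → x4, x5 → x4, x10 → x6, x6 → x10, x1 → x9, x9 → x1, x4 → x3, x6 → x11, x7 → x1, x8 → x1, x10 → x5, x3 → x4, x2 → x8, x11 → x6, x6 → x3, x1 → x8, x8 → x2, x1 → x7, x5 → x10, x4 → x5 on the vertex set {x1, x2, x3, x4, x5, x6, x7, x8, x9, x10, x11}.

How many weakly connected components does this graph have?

2

From x1: component {x1, x2, x7, x8, x9}.
From x3: component {x3, x4, x5, x6, x10, x11}.
That's 2 components.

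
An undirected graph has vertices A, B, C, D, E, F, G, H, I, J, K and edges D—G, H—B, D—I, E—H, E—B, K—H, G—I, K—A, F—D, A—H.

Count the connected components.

From A: component {A, B, E, H, K}.
From C: component {C}.
From D: component {D, F, G, I}.
From J: component {J}.
That's 4 components.

4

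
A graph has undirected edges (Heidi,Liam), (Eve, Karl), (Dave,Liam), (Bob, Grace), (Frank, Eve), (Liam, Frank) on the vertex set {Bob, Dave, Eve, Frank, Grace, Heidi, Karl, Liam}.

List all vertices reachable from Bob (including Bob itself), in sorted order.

Start at Bob.
Its neighbours: Grace.
Nothing further is reachable.

Bob, Grace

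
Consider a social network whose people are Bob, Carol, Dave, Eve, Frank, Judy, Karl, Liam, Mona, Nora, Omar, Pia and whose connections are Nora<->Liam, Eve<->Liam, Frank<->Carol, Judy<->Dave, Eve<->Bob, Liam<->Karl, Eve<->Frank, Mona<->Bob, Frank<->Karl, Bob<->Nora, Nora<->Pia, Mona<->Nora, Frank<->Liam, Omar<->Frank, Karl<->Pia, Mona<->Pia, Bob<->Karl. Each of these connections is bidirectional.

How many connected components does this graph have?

From Bob: component {Bob, Carol, Eve, Frank, Karl, Liam, Mona, Nora, Omar, Pia}.
From Dave: component {Dave, Judy}.
That's 2 components.

2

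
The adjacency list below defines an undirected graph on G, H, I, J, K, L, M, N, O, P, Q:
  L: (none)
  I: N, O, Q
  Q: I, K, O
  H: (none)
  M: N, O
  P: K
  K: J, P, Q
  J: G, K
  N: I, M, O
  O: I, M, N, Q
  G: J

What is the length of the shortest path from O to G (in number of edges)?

4

Distance 0: O.
Distance 1: I, M, N, Q.
Distance 2: K.
Distance 3: J, P.
Distance 4: G — contains G.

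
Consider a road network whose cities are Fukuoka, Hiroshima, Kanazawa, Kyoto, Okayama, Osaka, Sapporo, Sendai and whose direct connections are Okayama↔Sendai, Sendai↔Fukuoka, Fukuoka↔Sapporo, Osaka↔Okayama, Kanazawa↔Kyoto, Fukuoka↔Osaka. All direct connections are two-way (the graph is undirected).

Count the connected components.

From Fukuoka: component {Fukuoka, Okayama, Osaka, Sapporo, Sendai}.
From Hiroshima: component {Hiroshima}.
From Kanazawa: component {Kanazawa, Kyoto}.
That's 3 components.

3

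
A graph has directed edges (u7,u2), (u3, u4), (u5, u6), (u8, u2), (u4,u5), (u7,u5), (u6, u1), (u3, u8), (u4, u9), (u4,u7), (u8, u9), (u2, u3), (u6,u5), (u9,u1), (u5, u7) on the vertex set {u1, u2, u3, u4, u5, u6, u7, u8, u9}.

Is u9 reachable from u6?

Explore from u6.
Distance 1: reach u1, u5.
Distance 2: reach u7.
Distance 3: reach u2.
Distance 4: reach u3.
Distance 5: reach u4, u8.
Distance 6: reach u9.
Found u9.

Yes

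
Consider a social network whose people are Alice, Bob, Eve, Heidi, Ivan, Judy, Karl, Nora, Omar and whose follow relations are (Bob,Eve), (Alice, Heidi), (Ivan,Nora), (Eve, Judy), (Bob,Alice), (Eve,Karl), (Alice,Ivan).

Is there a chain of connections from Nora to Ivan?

No

Nora has no outgoing edges, so nothing is reachable from it.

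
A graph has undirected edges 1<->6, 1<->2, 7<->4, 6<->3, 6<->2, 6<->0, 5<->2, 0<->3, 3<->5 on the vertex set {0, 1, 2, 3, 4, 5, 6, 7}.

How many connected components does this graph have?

From 0: component {0, 1, 2, 3, 5, 6}.
From 4: component {4, 7}.
That's 2 components.

2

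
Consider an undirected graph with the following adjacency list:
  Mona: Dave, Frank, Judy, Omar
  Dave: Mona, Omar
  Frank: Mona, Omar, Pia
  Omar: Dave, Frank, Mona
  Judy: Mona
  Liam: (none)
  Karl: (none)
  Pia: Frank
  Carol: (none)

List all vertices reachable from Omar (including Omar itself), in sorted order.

Start at Omar.
Its neighbours: Dave, Frank, Mona.
Then their neighbours: Judy, Pia.
Nothing further is reachable.

Dave, Frank, Judy, Mona, Omar, Pia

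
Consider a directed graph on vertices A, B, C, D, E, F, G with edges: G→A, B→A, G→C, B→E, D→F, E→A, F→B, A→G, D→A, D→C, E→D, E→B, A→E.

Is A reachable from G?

Explore from G.
Distance 1: reach A, C.
Found A.

Yes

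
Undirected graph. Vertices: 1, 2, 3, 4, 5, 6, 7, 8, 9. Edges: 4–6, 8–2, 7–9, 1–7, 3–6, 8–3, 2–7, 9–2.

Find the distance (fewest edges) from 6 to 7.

Distance 0: 6.
Distance 1: 3, 4.
Distance 2: 8.
Distance 3: 2.
Distance 4: 7, 9 — contains 7.

4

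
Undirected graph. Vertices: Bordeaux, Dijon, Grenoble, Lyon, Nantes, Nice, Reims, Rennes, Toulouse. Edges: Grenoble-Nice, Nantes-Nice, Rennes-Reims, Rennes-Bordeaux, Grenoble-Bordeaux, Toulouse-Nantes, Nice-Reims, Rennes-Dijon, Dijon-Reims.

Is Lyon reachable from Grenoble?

Explore from Grenoble.
Distance 1: reach Bordeaux, Nice.
Distance 2: reach Nantes, Reims, Rennes.
Distance 3: reach Dijon, Toulouse.
The search is exhausted without reaching Lyon; it lies in a different component.

No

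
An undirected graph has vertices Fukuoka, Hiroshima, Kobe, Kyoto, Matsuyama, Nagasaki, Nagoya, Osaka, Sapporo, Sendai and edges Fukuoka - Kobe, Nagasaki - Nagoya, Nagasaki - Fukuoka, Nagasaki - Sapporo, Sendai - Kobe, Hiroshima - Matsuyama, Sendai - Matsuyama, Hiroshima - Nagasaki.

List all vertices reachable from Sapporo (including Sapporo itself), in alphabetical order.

Start at Sapporo.
Its neighbours: Nagasaki.
Then their neighbours: Fukuoka, Hiroshima, Nagoya.
Then next layer: Kobe, Matsuyama.
Then next layer: Sendai.
Nothing further is reachable.

Fukuoka, Hiroshima, Kobe, Matsuyama, Nagasaki, Nagoya, Sapporo, Sendai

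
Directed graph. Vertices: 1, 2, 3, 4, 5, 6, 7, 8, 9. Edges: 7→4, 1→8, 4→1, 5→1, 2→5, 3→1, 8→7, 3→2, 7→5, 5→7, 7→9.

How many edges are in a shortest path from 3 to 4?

4

Distance 0: 3.
Distance 1: 1, 2.
Distance 2: 5, 8.
Distance 3: 7.
Distance 4: 4, 9 — contains 4.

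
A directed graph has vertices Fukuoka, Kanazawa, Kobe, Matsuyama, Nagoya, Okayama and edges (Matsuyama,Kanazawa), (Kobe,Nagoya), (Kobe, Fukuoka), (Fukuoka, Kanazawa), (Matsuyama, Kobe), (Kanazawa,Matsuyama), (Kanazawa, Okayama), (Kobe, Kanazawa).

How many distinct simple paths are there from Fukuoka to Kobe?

1

Fukuoka→Kanazawa→Matsuyama→Kobe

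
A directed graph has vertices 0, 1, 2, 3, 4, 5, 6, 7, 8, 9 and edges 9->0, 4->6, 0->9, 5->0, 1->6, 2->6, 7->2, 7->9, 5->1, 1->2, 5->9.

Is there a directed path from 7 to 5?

Explore from 7.
Distance 1: reach 2, 9.
Distance 2: reach 0, 6.
The search from 7 is exhausted; no directed path reaches 5.

No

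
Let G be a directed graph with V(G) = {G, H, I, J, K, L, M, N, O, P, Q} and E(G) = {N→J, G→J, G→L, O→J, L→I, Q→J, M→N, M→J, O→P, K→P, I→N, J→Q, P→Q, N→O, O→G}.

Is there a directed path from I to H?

Explore from I.
Distance 1: reach N.
Distance 2: reach J, O.
Distance 3: reach G, P, Q.
Distance 4: reach L.
The search from I is exhausted; no directed path reaches H.

No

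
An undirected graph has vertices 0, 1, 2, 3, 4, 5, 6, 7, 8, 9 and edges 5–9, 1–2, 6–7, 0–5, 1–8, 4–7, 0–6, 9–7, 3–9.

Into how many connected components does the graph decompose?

2

From 0: component {0, 3, 4, 5, 6, 7, 9}.
From 1: component {1, 2, 8}.
That's 2 components.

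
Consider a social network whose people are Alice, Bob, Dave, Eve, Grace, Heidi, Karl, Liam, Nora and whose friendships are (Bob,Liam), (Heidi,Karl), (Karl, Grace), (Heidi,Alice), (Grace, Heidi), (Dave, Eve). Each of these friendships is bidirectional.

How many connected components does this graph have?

From Alice: component {Alice, Grace, Heidi, Karl}.
From Bob: component {Bob, Liam}.
From Dave: component {Dave, Eve}.
From Nora: component {Nora}.
That's 4 components.

4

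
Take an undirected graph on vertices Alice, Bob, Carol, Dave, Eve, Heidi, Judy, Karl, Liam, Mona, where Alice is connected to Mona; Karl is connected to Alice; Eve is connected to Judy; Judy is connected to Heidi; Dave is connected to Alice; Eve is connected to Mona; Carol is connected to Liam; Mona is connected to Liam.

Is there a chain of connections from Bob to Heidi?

Bob has no edges, so nothing is reachable from it.

No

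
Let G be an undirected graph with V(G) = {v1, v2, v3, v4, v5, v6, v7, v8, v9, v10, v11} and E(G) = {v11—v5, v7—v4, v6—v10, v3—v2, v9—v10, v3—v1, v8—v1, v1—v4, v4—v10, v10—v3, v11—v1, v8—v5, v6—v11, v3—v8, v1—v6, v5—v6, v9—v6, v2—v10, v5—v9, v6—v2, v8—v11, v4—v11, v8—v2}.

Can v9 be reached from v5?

Yes

Explore from v5.
Distance 1: reach v6, v8, v9, v11.
Found v9.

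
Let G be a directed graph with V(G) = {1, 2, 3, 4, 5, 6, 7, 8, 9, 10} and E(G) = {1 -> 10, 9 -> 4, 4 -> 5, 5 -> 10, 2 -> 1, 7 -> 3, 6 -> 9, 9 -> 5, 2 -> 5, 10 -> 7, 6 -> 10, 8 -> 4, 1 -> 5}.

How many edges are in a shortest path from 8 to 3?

5

Distance 0: 8.
Distance 1: 4.
Distance 2: 5.
Distance 3: 10.
Distance 4: 7.
Distance 5: 3 — contains 3.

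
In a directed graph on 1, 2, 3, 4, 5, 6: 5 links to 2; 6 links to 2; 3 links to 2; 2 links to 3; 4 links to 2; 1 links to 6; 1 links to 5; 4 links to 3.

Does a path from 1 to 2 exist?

Yes

Explore from 1.
Distance 1: reach 5, 6.
Distance 2: reach 2.
Found 2.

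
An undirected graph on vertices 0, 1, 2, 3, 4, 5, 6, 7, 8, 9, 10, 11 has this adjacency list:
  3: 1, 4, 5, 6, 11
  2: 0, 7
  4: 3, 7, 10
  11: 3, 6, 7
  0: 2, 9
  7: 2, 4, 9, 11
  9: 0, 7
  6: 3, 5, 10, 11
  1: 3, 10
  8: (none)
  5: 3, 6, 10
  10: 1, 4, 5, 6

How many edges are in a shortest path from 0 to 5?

Distance 0: 0.
Distance 1: 2, 9.
Distance 2: 7.
Distance 3: 4, 11.
Distance 4: 3, 6, 10.
Distance 5: 1, 5 — contains 5.

5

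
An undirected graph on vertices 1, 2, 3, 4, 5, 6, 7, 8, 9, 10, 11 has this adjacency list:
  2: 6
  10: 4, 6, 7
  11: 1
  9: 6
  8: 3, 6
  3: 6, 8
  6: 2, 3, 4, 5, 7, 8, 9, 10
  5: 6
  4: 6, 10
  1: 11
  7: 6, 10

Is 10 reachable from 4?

Explore from 4.
Distance 1: reach 6, 10.
Found 10.

Yes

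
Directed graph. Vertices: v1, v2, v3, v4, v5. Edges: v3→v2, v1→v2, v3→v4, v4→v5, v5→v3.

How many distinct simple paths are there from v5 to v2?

v5→v3→v2

1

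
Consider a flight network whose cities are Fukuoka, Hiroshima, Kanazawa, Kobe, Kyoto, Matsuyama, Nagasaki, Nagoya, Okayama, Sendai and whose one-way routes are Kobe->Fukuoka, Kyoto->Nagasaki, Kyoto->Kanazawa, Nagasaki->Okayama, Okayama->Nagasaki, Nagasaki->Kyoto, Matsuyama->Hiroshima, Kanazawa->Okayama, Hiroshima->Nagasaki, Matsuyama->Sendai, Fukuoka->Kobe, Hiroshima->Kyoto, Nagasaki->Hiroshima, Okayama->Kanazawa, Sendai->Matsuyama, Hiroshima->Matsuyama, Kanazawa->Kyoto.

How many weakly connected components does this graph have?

3

From Fukuoka: component {Fukuoka, Kobe}.
From Hiroshima: component {Hiroshima, Kanazawa, Kyoto, Matsuyama, Nagasaki, Okayama, Sendai}.
From Nagoya: component {Nagoya}.
That's 3 components.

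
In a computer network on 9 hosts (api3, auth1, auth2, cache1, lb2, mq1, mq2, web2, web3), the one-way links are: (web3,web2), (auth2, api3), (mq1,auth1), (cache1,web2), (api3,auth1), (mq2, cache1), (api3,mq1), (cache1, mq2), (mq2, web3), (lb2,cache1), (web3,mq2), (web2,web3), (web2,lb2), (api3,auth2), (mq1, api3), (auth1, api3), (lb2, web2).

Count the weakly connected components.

From api3: component {api3, auth1, auth2, mq1}.
From cache1: component {cache1, lb2, mq2, web2, web3}.
That's 2 components.

2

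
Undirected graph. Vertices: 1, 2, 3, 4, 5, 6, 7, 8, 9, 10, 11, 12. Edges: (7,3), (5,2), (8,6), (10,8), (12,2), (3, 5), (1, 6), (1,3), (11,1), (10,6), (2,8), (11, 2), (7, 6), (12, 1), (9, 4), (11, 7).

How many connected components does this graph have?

2

From 1: component {1, 2, 3, 5, 6, 7, 8, 10, 11, 12}.
From 4: component {4, 9}.
That's 2 components.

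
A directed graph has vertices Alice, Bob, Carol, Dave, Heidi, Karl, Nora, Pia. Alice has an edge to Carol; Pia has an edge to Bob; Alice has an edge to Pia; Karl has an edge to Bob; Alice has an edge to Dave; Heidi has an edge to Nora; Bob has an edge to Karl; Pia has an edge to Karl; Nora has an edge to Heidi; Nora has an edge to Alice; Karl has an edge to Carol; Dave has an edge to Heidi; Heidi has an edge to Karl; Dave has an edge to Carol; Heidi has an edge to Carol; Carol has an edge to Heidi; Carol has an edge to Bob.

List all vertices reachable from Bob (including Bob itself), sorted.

Alice, Bob, Carol, Dave, Heidi, Karl, Nora, Pia

Start at Bob.
Its neighbours: Karl.
Then their neighbours: Carol.
Then next layer: Heidi.
Then next layer: Nora.
Then next layer: Alice.
Then next layer: Dave, Pia.
Every vertex is now reached.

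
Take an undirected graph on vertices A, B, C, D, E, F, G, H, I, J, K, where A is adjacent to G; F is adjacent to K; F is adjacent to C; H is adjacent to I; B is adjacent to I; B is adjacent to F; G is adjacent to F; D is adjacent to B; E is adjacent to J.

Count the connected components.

2

From A: component {A, B, C, D, F, G, H, I, K}.
From E: component {E, J}.
That's 2 components.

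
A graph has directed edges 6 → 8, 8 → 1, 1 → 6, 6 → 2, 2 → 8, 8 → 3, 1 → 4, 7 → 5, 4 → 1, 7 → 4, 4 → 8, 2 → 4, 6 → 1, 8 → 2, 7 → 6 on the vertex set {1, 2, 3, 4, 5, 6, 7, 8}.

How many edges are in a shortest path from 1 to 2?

Distance 0: 1.
Distance 1: 4, 6.
Distance 2: 2, 8 — contains 2.

2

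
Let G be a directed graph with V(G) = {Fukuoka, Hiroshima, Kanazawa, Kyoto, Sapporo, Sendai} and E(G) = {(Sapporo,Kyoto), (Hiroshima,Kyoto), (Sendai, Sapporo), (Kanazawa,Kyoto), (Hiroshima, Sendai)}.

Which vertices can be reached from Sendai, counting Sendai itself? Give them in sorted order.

Kyoto, Sapporo, Sendai

Start at Sendai.
Its neighbours: Sapporo.
Then their neighbours: Kyoto.
Nothing further is reachable.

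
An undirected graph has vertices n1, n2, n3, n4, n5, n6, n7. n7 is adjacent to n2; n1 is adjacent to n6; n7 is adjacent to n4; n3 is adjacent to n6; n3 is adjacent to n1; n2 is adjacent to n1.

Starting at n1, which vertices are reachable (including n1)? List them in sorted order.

Start at n1.
Its neighbours: n2, n3, n6.
Then their neighbours: n7.
Then next layer: n4.
Nothing further is reachable.

n1, n2, n3, n4, n6, n7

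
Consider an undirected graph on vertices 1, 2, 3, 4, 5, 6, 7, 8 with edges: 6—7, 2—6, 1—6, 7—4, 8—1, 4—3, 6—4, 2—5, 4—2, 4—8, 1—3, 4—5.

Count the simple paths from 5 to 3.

15

5–2–4–3
5–2–4–6–1–3
5–2–4–7–6–1–3
5–2–4–8–1–3
5–2–6–1–3
5–2–6–1–8–4–3
5–2–6–4–3
5–2–6–4–8–1–3
5–2–6–7–4–3
5–2–6–7–4–8–1–3
5–4–2–6–1–3
5–4–3
5–4–6–1–3
5–4–7–6–1–3
5–4–8–1–3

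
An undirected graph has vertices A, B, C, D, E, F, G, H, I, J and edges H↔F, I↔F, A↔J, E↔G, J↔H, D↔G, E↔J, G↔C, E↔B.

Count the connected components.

1

From A: component {A, B, C, D, E, F, G, H, I, J}.
That's 1 component.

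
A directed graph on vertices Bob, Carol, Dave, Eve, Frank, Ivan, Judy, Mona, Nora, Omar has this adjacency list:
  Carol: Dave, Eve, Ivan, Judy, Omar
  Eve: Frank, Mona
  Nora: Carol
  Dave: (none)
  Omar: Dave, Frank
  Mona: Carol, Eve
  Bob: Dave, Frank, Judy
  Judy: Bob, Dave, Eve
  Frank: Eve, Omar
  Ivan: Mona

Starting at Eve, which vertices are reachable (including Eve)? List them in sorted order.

Start at Eve.
Its neighbours: Frank, Mona.
Then their neighbours: Carol, Omar.
Then next layer: Dave, Ivan, Judy.
Then next layer: Bob.
Nothing further is reachable.

Bob, Carol, Dave, Eve, Frank, Ivan, Judy, Mona, Omar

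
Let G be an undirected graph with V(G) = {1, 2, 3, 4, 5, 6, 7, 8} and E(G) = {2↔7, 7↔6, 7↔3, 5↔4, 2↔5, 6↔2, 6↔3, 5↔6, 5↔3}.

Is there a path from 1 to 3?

1 has no edges, so nothing is reachable from it.

No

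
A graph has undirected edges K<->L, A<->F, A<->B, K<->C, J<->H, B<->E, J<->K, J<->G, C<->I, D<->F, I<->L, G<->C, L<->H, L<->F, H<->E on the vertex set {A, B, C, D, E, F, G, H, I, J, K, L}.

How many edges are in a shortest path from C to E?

4

Distance 0: C.
Distance 1: G, I, K.
Distance 2: J, L.
Distance 3: F, H.
Distance 4: A, D, E — contains E.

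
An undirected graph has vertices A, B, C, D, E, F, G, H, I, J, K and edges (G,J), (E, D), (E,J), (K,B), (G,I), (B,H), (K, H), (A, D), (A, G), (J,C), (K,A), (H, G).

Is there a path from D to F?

No

Explore from D.
Distance 1: reach A, E.
Distance 2: reach G, J, K.
Distance 3: reach B, C, H, I.
The search is exhausted without reaching F; it lies in a different component.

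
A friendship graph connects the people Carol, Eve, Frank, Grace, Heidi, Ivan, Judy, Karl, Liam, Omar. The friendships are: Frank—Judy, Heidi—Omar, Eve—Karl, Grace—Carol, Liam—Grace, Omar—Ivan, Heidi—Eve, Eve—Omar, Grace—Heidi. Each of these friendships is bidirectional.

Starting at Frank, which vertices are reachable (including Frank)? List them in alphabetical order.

Start at Frank.
Its neighbours: Judy.
Nothing further is reachable.

Frank, Judy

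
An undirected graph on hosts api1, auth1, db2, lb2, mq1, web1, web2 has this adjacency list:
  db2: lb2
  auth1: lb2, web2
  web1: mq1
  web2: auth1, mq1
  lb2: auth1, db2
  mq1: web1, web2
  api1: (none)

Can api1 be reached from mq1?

No

Explore from mq1.
Distance 1: reach web1, web2.
Distance 2: reach auth1.
Distance 3: reach lb2.
Distance 4: reach db2.
The search is exhausted without reaching api1; it lies in a different component.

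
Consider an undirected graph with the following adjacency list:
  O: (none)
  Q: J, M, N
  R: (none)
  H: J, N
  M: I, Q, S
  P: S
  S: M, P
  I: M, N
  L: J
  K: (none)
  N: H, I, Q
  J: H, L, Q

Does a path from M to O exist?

Explore from M.
Distance 1: reach I, Q, S.
Distance 2: reach J, N, P.
Distance 3: reach H, L.
The search is exhausted without reaching O; it lies in a different component.

No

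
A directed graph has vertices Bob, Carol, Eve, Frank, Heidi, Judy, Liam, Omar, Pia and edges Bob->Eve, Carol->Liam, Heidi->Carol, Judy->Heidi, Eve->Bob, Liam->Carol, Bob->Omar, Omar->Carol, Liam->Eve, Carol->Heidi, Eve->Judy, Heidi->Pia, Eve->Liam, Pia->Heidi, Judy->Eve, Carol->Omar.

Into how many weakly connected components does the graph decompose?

From Bob: component {Bob, Carol, Eve, Heidi, Judy, Liam, Omar, Pia}.
From Frank: component {Frank}.
That's 2 components.

2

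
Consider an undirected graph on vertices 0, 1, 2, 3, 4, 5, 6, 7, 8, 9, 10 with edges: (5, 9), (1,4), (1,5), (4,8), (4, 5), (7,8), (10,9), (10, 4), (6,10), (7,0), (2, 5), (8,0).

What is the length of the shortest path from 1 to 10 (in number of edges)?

2

Distance 0: 1.
Distance 1: 4, 5.
Distance 2: 2, 8, 9, 10 — contains 10.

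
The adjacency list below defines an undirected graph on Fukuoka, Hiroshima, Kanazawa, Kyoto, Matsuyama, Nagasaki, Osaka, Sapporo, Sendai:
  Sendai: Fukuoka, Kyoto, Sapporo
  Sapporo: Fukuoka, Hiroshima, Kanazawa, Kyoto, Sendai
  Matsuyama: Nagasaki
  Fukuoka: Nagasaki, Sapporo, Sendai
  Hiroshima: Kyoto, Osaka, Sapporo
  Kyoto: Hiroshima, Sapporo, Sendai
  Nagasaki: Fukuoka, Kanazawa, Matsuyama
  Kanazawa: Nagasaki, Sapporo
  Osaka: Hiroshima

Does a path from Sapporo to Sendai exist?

Yes

Explore from Sapporo.
Distance 1: reach Fukuoka, Hiroshima, Kanazawa, Kyoto, Sendai.
Found Sendai.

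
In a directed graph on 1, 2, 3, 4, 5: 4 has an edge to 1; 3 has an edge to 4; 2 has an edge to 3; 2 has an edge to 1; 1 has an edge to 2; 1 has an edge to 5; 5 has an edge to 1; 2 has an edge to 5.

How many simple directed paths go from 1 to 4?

1→2→3→4

1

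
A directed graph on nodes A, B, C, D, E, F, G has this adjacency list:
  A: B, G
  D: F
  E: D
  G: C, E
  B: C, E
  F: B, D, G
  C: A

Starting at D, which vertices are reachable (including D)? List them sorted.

Start at D.
Its neighbours: F.
Then their neighbours: B, G.
Then next layer: C, E.
Then next layer: A.
Every vertex is now reached.

A, B, C, D, E, F, G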